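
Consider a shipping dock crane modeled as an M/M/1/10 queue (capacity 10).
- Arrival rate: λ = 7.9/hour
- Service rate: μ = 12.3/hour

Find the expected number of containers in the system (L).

ρ = λ/μ = 7.9/12.3 = 0.642276
P₀ = (1-ρ)/(1-ρ^(K+1)) = (1-0.642276)/(1-0.642276^11) = 0.3577/0.9923 = 0.3605
P_K = P₀×ρ^K = 0.36049 × 0.642276^10 = 0.36049 × 0.011946 = 0.004306
L = ρ[1 - (K+1)ρ^K + Kρ^(K+1)] / [(1-ρ)(1-ρ^(K+1))]
L = 0.642276 × (1 - 11×0.011946 + 10×0.0076725) / ((1 - 0.642276) × (1 - 0.0076725)) = 1.7104 containers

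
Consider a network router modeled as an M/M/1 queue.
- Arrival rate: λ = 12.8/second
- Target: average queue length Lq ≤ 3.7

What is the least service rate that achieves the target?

For M/M/1: Lq = λ²/(μ(μ-λ))
Need Lq ≤ 3.7, i.e. μ(μ-λ) ≥ λ²/3.7
μ² - 12.8μ - 163.84/3.7 ≥ 0  →  μ² - 12.8μ - 44.28108 ≥ 0
Quadratic formula (positive root): μ = [λ + √(λ² + 4×44.28108)]/2
Discriminant: 163.84 + 4×44.28108 = 340.9643, √340.9643 = 18.4652
μ ≥ (12.8 + 18.4652)/2 = 15.6326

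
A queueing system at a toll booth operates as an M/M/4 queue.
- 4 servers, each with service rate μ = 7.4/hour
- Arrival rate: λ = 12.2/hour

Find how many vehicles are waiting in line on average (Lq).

Traffic intensity: ρ = λ/(cμ) = 12.2/(4×7.4) = 0.4122
Since ρ = 0.4122 < 1, system is stable.
Offered load a = λ/μ = cρ = 12.2/7.4 = 1.6486
P₀ = [ Σₙ₌₀^3 aⁿ/n! + a^4/(4!(1-ρ)) ]⁻¹
Σ = a^0/0! + a^1/1! + a^2/2! + a^3/3! = 1.0000 + 1.6486 + 1.3590 + 0.74685 = 4.7545
a^4/(4!(1-ρ)) = 7.3878/(24 × 0.5878) = 0.5237
P₀ = 1/(4.7545 + 0.5237) = 0.1895
Lq = P₀·a^4·ρ / (4!(1-ρ)²) = 0.18946 × 7.3878 × 0.41216 / (24 × 0.34555) = 0.06956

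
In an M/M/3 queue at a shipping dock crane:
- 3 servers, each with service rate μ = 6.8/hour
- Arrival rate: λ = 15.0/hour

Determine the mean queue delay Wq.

Traffic intensity: ρ = λ/(cμ) = 15.0/(3×6.8) = 0.7353
Since ρ = 0.7353 < 1, system is stable.
Offered load a = λ/μ = cρ = 15.0/6.8 = 2.2059
P₀ = [ Σₙ₌₀^2 aⁿ/n! + a^3/(3!(1-ρ)) ]⁻¹
Σ = a^0/0! + a^1/1! + a^2/2! = 1.00000 + 2.20588 + 2.43296 = 5.6388
a^3/(3!(1-ρ)) = 10.7336/(6 × 0.264706) = 6.7582
P₀ = 1/(5.6388 + 6.7582) = 0.08066
Lq = P₀·a^3·ρ / (3!(1-ρ)²) = 0.080664 × 10.7336 × 0.73529 / (6 × 0.070069) = 1.5143
Wq = Lq/λ = 1.5143/15.0 = 0.1010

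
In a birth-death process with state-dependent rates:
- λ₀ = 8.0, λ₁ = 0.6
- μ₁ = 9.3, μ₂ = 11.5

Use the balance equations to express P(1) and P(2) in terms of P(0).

Balance equations:
State 0: λ₀P₀ = μ₁P₁ → P₁ = (λ₀/μ₁)P₀ = (8.0/9.3)P₀ = 0.8602P₀
State 1: P₂ = (λ₀λ₁)/(μ₁μ₂)P₀ = (8.0×0.6)/(9.3×11.5)P₀ = 0.04488P₀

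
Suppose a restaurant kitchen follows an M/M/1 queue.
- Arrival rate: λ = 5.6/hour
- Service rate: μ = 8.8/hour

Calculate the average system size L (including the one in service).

ρ = λ/μ = 5.6/8.8 = 0.6364
For M/M/1: L = λ/(μ-λ)
L = 5.6/(8.8-5.6) = 5.6/3.20
L = 1.7500 orders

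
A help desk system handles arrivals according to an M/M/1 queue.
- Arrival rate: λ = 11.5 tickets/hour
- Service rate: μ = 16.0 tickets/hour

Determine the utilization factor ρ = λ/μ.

Server utilization: ρ = λ/μ
ρ = 11.5/16.0 = 0.7188
The server is busy 71.88% of the time.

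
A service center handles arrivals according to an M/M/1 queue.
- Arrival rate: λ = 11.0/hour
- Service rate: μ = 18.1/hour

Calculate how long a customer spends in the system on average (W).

First, compute utilization: ρ = λ/μ = 11.0/18.1 = 0.6077
For M/M/1: W = 1/(μ-λ)
W = 1/(18.1-11.0) = 1/7.10
W = 0.1408 hours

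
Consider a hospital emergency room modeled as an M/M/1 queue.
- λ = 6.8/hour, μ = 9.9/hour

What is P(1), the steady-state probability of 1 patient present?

ρ = λ/μ = 6.8/9.9 = 0.6869
P(n) = (1-ρ)ρⁿ
P(1) = (1-0.6869) × 0.6869^1
P(1) = 0.3131 × 0.6869
P(1) = 0.2151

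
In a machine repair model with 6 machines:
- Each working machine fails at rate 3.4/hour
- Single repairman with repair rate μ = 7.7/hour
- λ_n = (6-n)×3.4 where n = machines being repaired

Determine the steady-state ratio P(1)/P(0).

P(1)/P(0) = ∏_{i=0}^{1-1} λ_i/μ_{i+1}
= (6-0)×3.4/7.7
= 2.6494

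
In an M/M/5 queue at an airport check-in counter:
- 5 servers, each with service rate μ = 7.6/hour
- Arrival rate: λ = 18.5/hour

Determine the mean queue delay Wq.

Traffic intensity: ρ = λ/(cμ) = 18.5/(5×7.6) = 0.4868
Since ρ = 0.4868 < 1, system is stable.
Offered load a = λ/μ = cρ = 18.5/7.6 = 2.4342
P₀ = [ Σₙ₌₀^4 aⁿ/n! + a^5/(5!(1-ρ)) ]⁻¹
Σ = a^0/0! + a^1/1! + a^2/2! + a^3/3! + a^4/4! = 1.00000 + 2.43421 + 2.96269 + 2.40394 + 1.46292 = 10.2638
a^5/(5!(1-ρ)) = 85.4655/(120 × 0.51316) = 1.3879
P₀ = 1/(10.2638 + 1.3879) = 0.08582
Lq = P₀·a^5·ρ / (5!(1-ρ)²) = 0.08582 × 85.4655 × 0.4868 / (120 × 0.2633) = 0.1130
Wq = Lq/λ = 0.11301/18.5 = 0.006109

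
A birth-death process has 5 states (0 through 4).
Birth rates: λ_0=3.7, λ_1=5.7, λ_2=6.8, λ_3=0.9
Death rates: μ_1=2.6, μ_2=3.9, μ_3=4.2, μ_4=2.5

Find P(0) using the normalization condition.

Ratios P(n)/P(0) = (λ₀···λₙ₋₁)/(μ₁···μₙ):
P(1)/P(0) = (3.7)/(2.6) = 1.4231
P(2)/P(0) = (3.7×5.7)/(2.6×3.9) = 2.0799
P(3)/P(0) = (3.7×5.7×6.8)/(2.6×3.9×4.2) = 3.3674
P(4)/P(0) = (3.7×5.7×6.8×0.9)/(2.6×3.9×4.2×2.5) = 1.2123

Normalization: ∑ P(n) = 1
P(0) × (1.0000 + 1.4231 + 2.0799 + 3.3674 + 1.2123) = 1
P(0) × 9.0827 = 1
P(0) = 1/9.0827 = 0.1101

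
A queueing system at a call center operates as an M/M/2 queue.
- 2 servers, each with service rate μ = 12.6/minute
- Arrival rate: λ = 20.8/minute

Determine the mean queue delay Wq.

Traffic intensity: ρ = λ/(cμ) = 20.8/(2×12.6) = 0.8254
Since ρ = 0.8254 < 1, system is stable.
Offered load a = λ/μ = cρ = 20.8/12.6 = 1.6508
P₀ = [ Σₙ₌₀^1 aⁿ/n! + a^2/(2!(1-ρ)) ]⁻¹
Σ = a^0/0! + a^1/1! = 1.0000 + 1.6508 = 2.6508
a^2/(2!(1-ρ)) = 2.7251/(2 × 0.1746) = 7.8038
P₀ = 1/(2.6508 + 7.8038) = 0.09565
Lq = P₀·a^2·ρ / (2!(1-ρ)²) = 0.095652 × 2.7251 × 0.82540 / (2 × 0.030486) = 3.5287
Wq = Lq/λ = 3.5287/20.8 = 0.1696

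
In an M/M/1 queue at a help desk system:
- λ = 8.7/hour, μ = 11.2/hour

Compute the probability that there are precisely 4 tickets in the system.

ρ = λ/μ = 8.7/11.2 = 0.7768
P(n) = (1-ρ)ρⁿ
P(4) = (1-0.7768) × 0.7768^4
P(4) = 0.2232 × 0.3641
P(4) = 0.08127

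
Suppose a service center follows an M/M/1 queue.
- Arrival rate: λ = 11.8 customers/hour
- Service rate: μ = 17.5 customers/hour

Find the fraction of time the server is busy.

Server utilization: ρ = λ/μ
ρ = 11.8/17.5 = 0.6743
The server is busy 67.43% of the time.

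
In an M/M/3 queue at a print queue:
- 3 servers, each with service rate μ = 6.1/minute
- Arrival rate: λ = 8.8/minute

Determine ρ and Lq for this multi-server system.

Traffic intensity: ρ = λ/(cμ) = 8.8/(3×6.1) = 0.4809
Since ρ = 0.4809 < 1, system is stable.
Offered load a = λ/μ = cρ = 8.8/6.1 = 1.4426
P₀ = [ Σₙ₌₀^2 aⁿ/n! + a^3/(3!(1-ρ)) ]⁻¹
Σ = a^0/0! + a^1/1! + a^2/2! = 1.0000 + 1.4426 + 1.0406 = 3.4832
a^3/(3!(1-ρ)) = 3.0023/(6 × 0.5191) = 0.9639
P₀ = 1/(3.4832 + 0.9639) = 0.2249
Lq = P₀·a^3·ρ / (3!(1-ρ)²) = 0.2249 × 3.0023 × 0.4809 / (6 × 0.2695) = 0.2008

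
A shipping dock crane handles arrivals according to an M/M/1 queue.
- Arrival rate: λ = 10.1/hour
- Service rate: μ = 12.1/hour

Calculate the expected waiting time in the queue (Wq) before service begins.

First, compute utilization: ρ = λ/μ = 10.1/12.1 = 0.8347
For M/M/1: Wq = λ/(μ(μ-λ))
Wq = 10.1/(12.1 × (12.1-10.1))
Wq = 10.1/(12.1 × 2.00)
Wq = 0.4174 hours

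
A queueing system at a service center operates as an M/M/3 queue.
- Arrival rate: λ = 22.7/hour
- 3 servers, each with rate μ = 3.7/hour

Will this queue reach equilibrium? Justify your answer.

Stability requires ρ = λ/(cμ) < 1
ρ = 22.7/(3 × 3.7) = 22.7/11.10 = 2.0450
Since 2.0450 ≥ 1, the system is UNSTABLE.
Need c > λ/μ = 22.7/3.7 = 6.14.
Minimum servers needed: c = 7.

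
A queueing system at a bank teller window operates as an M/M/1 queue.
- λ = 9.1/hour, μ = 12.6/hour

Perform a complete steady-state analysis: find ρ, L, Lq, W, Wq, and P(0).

Step 1: ρ = λ/μ = 9.1/12.6 = 0.7222
Step 2: L = λ/(μ-λ) = 9.1/3.50 = 2.6000
Step 3: Lq = λ²/(μ(μ-λ)) = 82.81/(12.6×3.50) = 1.8778
Step 4: W = 1/(μ-λ) = 1/3.50 = 0.28571
Step 5: Wq = λ/(μ(μ-λ)) = 9.1/(12.6×3.50) = 0.2063
Step 6: P(0) = 1-ρ = 0.2778
Verify: L = λW = 9.1×0.28571 = 2.6000 ✔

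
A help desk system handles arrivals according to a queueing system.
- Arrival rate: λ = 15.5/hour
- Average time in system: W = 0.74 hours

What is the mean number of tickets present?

Little's Law: L = λW
L = 15.5 × 0.74 = 11.4700 tickets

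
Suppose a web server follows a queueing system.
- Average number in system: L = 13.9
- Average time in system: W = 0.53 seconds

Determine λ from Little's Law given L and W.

Little's Law: L = λW, so λ = L/W
λ = 13.9/0.53 = 26.2264 requests/second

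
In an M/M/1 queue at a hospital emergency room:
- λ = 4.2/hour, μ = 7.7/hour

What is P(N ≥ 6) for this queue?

ρ = λ/μ = 4.2/7.7 = 0.545455
P(N ≥ n) = ρⁿ
P(N ≥ 6) = 0.545455^6
P(N ≥ 6) = 0.02634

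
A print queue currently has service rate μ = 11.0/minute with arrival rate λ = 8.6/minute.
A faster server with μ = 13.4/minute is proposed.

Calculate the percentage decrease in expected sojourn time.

System 1: ρ₁ = 8.6/11.0 = 0.7818, W₁ = 1/(11.0-8.6) = 0.41667
System 2: ρ₂ = 8.6/13.4 = 0.6418, W₂ = 1/(13.4-8.6) = 0.20833
Improvement: (W₁-W₂)/W₁ = (0.41667-0.20833)/0.41667 = 50.00%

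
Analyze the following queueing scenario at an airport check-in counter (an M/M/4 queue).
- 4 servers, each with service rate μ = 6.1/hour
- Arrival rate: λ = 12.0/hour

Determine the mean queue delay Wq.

Traffic intensity: ρ = λ/(cμ) = 12.0/(4×6.1) = 0.4918
Since ρ = 0.4918 < 1, system is stable.
Offered load a = λ/μ = cρ = 12.0/6.1 = 1.9672
P₀ = [ Σₙ₌₀^3 aⁿ/n! + a^4/(4!(1-ρ)) ]⁻¹
Σ = a^0/0! + a^1/1! + a^2/2! + a^3/3! = 1.0000 + 1.9672 + 1.9350 + 1.2688 = 6.1710
a^4/(4!(1-ρ)) = 14.9763/(24 × 0.5082) = 1.2279
P₀ = 1/(6.1710 + 1.2279) = 0.1352
Lq = P₀·a^4·ρ / (4!(1-ρ)²) = 0.1352 × 14.9763 × 0.4918 / (24 × 0.2583) = 0.1606
Wq = Lq/λ = 0.1606/12.0 = 0.01338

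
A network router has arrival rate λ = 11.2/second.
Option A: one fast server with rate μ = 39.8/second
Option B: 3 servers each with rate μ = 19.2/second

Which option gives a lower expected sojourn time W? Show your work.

Option A: single server μ = 39.8 (M/M/1)
  ρ_A = 11.2/39.8 = 0.2814
  W_A = 1/(μ-λ) = 1/(39.8-11.2) = 1/28.60 = 0.03497

Option B: 3 servers μ = 19.2 (M/M/3)
  ρ_B = λ/(cμ) = 11.2/(3×19.2) = 0.1944
  Offered load a = λ/μ = cρ = 11.2/19.2 = 0.5833
  P₀ = [ Σₙ₌₀^2 aⁿ/n! + a^3/(3!(1-ρ)) ]⁻¹
  Σ = a^0/0! + a^1/1! + a^2/2! = 1.0000 + 0.58333 + 0.17014 = 1.7535
  a^3/(3!(1-ρ)) = 0.1985/(6 × 0.8056) = 0.04107
  P₀ = 1/(1.7535 + 0.04107) = 0.5572
  Lq = P₀·a^3·ρ / (3!(1-ρ)²) = 0.55725 × 0.19850 × 0.19444 / (6 × 0.64892) = 0.005524
  Wq_B = Lq/λ = 0.005524/11.2 = 0.00049321
  W_B = Wq_B + 1/μ = 0.00049321 + 0.052083 = 0.05258

Since W_A = 0.03497 < W_B = 0.05258, Option A (single fast server) has the shorter time in system.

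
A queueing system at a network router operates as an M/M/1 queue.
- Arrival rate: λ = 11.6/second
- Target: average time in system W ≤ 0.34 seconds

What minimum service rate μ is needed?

For M/M/1: W = 1/(μ-λ)
Need W ≤ 0.34, so 1/(μ-λ) ≤ 0.34
μ - λ ≥ 1/0.34 = 2.9412
μ ≥ 11.6 + 2.9412 = 14.5412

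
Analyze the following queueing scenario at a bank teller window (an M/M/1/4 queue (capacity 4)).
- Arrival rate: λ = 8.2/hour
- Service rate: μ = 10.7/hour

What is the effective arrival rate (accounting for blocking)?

ρ = λ/μ = 8.2/10.7 = 0.76636
P₀ = (1-ρ)/(1-ρ^(K+1)) = (1-0.76636)/(1-0.76636^5) = 0.23364/0.73566 = 0.3176
P_K = P₀×ρ^K = 0.3176 × 0.76636^4 = 0.3176 × 0.3449 = 0.1095
λ_eff = λ(1-P_K) = 8.2 × (1 - 0.10955) = 8.2 × 0.89045 = 7.3017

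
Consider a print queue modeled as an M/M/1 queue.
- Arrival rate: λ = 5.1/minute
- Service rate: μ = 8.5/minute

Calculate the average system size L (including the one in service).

ρ = λ/μ = 5.1/8.5 = 0.6000
For M/M/1: L = λ/(μ-λ)
L = 5.1/(8.5-5.1) = 5.1/3.40
L = 1.5000 jobs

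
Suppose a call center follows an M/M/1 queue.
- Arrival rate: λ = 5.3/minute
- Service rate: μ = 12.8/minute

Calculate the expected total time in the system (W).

First, compute utilization: ρ = λ/μ = 5.3/12.8 = 0.4141
For M/M/1: W = 1/(μ-λ)
W = 1/(12.8-5.3) = 1/7.50
W = 0.1333 minutes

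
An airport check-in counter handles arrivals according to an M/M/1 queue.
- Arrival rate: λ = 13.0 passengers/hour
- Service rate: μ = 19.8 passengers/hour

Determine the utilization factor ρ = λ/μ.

Server utilization: ρ = λ/μ
ρ = 13.0/19.8 = 0.6566
The server is busy 65.66% of the time.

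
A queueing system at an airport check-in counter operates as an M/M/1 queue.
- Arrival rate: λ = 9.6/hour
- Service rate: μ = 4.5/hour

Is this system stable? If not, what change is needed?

Stability requires ρ = λ/(cμ) < 1
ρ = 9.6/(1 × 4.5) = 9.6/4.50 = 2.1333
Since 2.1333 ≥ 1, the system is UNSTABLE.
Queue grows without bound. Need μ > λ = 9.6.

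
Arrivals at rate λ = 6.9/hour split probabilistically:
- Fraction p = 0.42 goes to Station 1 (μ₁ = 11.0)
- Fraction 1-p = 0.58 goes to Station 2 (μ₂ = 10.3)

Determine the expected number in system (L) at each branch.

Effective rates: λ₁ = 6.9×0.42 = 2.898, λ₂ = 6.9×0.58 = 4.002
Station 1: ρ₁ = 2.898/11.0 = 0.26345, L₁ = ρ₁/(1-ρ₁) = 0.26345/(1-0.26345) = 0.3577
Station 2: ρ₂ = 4.002/10.3 = 0.38854, L₂ = ρ₂/(1-ρ₂) = 0.38854/(1-0.38854) = 0.6354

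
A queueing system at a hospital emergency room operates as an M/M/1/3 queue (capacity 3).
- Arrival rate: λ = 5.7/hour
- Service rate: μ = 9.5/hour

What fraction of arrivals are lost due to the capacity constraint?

ρ = λ/μ = 5.7/9.5 = 0.6000
P₀ = (1-ρ)/(1-ρ^(K+1)) = (1-0.6000)/(1-0.6000^4) = 0.4000/0.8704 = 0.4596
P_K = P₀×ρ^K = 0.45956 × 0.6000^3 = 0.45956 × 0.21600 = 0.09926
Blocking probability = 9.93%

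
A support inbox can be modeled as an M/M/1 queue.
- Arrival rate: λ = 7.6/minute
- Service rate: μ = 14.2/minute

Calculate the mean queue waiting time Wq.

First, compute utilization: ρ = λ/μ = 7.6/14.2 = 0.5352
For M/M/1: Wq = λ/(μ(μ-λ))
Wq = 7.6/(14.2 × (14.2-7.6))
Wq = 7.6/(14.2 × 6.60)
Wq = 0.08109 minutes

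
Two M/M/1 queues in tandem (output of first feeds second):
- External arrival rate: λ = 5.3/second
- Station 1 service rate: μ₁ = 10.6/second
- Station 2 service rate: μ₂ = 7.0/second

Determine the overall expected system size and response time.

By Jackson's theorem, each station behaves as independent M/M/1.
Station 1: ρ₁ = 5.3/10.6 = 0.5000, L₁ = ρ₁/(1-ρ₁) = λ/(μ₁-λ) = 5.3/5.30 = 1.0000
Station 2: ρ₂ = 5.3/7.0 = 0.7571, L₂ = ρ₂/(1-ρ₂) = λ/(μ₂-λ) = 5.3/1.70 = 3.1176
Total: L = L₁ + L₂ = 1.0000 + 3.1176 = 4.1176
W = L/λ = 4.1176/5.3 = 0.7769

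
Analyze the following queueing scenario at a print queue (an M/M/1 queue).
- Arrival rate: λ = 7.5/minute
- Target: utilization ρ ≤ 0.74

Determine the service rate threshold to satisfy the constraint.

ρ = λ/μ, so μ = λ/ρ
μ ≥ 7.5/0.74 = 10.1351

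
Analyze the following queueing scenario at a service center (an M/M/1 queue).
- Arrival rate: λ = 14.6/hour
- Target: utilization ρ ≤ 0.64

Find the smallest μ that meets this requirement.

ρ = λ/μ, so μ = λ/ρ
μ ≥ 14.6/0.64 = 22.8125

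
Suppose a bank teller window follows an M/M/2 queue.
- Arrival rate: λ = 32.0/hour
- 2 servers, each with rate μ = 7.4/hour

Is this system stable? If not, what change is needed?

Stability requires ρ = λ/(cμ) < 1
ρ = 32.0/(2 × 7.4) = 32.0/14.80 = 2.1622
Since 2.1622 ≥ 1, the system is UNSTABLE.
Need c > λ/μ = 32.0/7.4 = 4.32.
Minimum servers needed: c = 5.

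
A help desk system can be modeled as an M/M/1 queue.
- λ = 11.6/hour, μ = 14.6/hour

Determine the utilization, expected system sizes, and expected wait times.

Step 1: ρ = λ/μ = 11.6/14.6 = 0.7945
Step 2: L = λ/(μ-λ) = 11.6/3.00 = 3.8667
Step 3: Lq = λ²/(μ(μ-λ)) = 134.56/(14.6×3.00) = 3.0721
Step 4: W = 1/(μ-λ) = 1/3.00 = 0.333333
Step 5: Wq = λ/(μ(μ-λ)) = 11.6/(14.6×3.00) = 0.2648
Step 6: P(0) = 1-ρ = 0.2055
Verify: L = λW = 11.6×0.333333 = 3.8667 ✔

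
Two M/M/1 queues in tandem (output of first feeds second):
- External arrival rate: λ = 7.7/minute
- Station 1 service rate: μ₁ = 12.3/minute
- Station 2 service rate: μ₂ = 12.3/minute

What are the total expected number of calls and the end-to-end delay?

By Jackson's theorem, each station behaves as independent M/M/1.
Station 1: ρ₁ = 7.7/12.3 = 0.6260, L₁ = ρ₁/(1-ρ₁) = λ/(μ₁-λ) = 7.7/4.60 = 1.6739
Station 2: ρ₂ = 7.7/12.3 = 0.6260, L₂ = ρ₂/(1-ρ₂) = λ/(μ₂-λ) = 7.7/4.60 = 1.6739
Total: L = L₁ + L₂ = 1.6739 + 1.6739 = 3.3478
W = L/λ = 3.3478/7.7 = 0.4348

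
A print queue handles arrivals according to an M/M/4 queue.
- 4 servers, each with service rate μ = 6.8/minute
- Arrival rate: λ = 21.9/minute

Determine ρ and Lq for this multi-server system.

Traffic intensity: ρ = λ/(cμ) = 21.9/(4×6.8) = 0.8051
Since ρ = 0.8051 < 1, system is stable.
Offered load a = λ/μ = cρ = 21.9/6.8 = 3.2206
P₀ = [ Σₙ₌₀^3 aⁿ/n! + a^4/(4!(1-ρ)) ]⁻¹
Σ = a^0/0! + a^1/1! + a^2/2! + a^3/3! = 1.0000 + 3.2206 + 5.1861 + 5.5674 = 14.9741
a^4/(4!(1-ρ)) = 107.5823/(24 × 0.194853) = 23.0050
P₀ = 1/(14.9741 + 23.0050) = 0.02633
Lq = P₀·a^4·ρ / (4!(1-ρ)²) = 0.026330 × 107.5823 × 0.80515 / (24 × 0.037968) = 2.5029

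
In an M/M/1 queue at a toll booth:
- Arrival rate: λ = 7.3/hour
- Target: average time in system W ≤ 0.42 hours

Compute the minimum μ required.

For M/M/1: W = 1/(μ-λ)
Need W ≤ 0.42, so 1/(μ-λ) ≤ 0.42
μ - λ ≥ 1/0.42 = 2.3810
μ ≥ 7.3 + 2.3810 = 9.6810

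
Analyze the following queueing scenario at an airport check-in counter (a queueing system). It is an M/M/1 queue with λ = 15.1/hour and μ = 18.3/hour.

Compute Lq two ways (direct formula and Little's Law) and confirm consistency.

Method 1 (direct): Lq = λ²/(μ(μ-λ)) = 228.01/(18.3 × 3.20) = 3.8936

Method 2 (Little's Law):
W = 1/(μ-λ) = 1/3.20 = 0.31250
Wq = W - 1/μ = 0.31250 - 0.054645 = 0.257855
Lq = λWq = 15.1 × 0.257855 = 3.8936 ✔ (matches Method 1)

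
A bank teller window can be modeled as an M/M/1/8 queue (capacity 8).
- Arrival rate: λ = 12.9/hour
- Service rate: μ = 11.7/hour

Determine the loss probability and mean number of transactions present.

ρ = λ/μ = 12.9/11.7 = 1.10256
P₀ = (1-ρ)/(1-ρ^(K+1)) = (1-1.10256)/(1-1.10256^9) = -0.10256/-1.4078 = 0.07285
P_K = P₀×ρ^K = 0.07285 × 1.10256^8 = 0.07285 × 2.1838 = 0.1591
Blocking probability P_8 = 0.1591 (15.91%)
L = ρ[1 - (K+1)ρ^K + Kρ^(K+1)] / [(1-ρ)(1-ρ^(K+1))]
L = 1.10256 × (1 - 9×2.183825 + 8×2.407798) / ((1 - 1.10256) × (1 - 2.407798)) = 4.6426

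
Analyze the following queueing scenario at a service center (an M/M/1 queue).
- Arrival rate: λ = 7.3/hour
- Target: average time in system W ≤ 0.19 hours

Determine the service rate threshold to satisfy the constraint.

For M/M/1: W = 1/(μ-λ)
Need W ≤ 0.19, so 1/(μ-λ) ≤ 0.19
μ - λ ≥ 1/0.19 = 5.2632
μ ≥ 7.3 + 5.2632 = 12.5632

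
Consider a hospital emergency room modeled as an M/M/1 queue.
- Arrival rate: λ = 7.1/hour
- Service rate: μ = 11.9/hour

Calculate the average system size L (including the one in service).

ρ = λ/μ = 7.1/11.9 = 0.5966
For M/M/1: L = λ/(μ-λ)
L = 7.1/(11.9-7.1) = 7.1/4.80
L = 1.4792 patients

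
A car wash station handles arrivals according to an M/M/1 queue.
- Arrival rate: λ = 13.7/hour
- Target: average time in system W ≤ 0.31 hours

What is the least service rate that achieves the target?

For M/M/1: W = 1/(μ-λ)
Need W ≤ 0.31, so 1/(μ-λ) ≤ 0.31
μ - λ ≥ 1/0.31 = 3.2258
μ ≥ 13.7 + 3.2258 = 16.9258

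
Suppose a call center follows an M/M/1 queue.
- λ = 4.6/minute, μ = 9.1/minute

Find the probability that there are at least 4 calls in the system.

ρ = λ/μ = 4.6/9.1 = 0.50549
P(N ≥ n) = ρⁿ
P(N ≥ 4) = 0.50549^4
P(N ≥ 4) = 0.06529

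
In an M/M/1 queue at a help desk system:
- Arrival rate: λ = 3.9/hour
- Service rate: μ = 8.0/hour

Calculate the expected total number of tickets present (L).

ρ = λ/μ = 3.9/8.0 = 0.4875
For M/M/1: L = λ/(μ-λ)
L = 3.9/(8.0-3.9) = 3.9/4.10
L = 0.9512 tickets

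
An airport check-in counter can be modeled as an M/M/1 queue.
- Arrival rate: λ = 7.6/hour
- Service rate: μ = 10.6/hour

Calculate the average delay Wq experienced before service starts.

First, compute utilization: ρ = λ/μ = 7.6/10.6 = 0.7170
For M/M/1: Wq = λ/(μ(μ-λ))
Wq = 7.6/(10.6 × (10.6-7.6))
Wq = 7.6/(10.6 × 3.00)
Wq = 0.2390 hours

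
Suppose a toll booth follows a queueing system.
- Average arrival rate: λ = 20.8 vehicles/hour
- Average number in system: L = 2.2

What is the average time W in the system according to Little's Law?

Little's Law: L = λW, so W = L/λ
W = 2.2/20.8 = 0.1058 hours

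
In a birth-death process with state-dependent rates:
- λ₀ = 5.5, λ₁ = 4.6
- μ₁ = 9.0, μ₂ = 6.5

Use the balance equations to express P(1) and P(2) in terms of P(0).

Balance equations:
State 0: λ₀P₀ = μ₁P₁ → P₁ = (λ₀/μ₁)P₀ = (5.5/9.0)P₀ = 0.6111P₀
State 1: P₂ = (λ₀λ₁)/(μ₁μ₂)P₀ = (5.5×4.6)/(9.0×6.5)P₀ = 0.4325P₀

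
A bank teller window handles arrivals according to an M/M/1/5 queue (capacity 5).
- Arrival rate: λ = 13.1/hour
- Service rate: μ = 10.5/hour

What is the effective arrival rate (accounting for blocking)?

ρ = λ/μ = 13.1/10.5 = 1.24762
P₀ = (1-ρ)/(1-ρ^(K+1)) = (1-1.24762)/(1-1.24762^6) = -0.24762/-2.7713 = 0.08935
P_K = P₀×ρ^K = 0.08935 × 1.24762^5 = 0.08935 × 3.0228 = 0.2701
λ_eff = λ(1-P_K) = 13.1 × (1 - 0.27009) = 13.1 × 0.72991 = 9.5618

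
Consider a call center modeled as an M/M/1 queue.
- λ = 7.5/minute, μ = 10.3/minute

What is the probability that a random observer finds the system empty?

ρ = λ/μ = 7.5/10.3 = 0.7282
P(0) = 1 - ρ = 1 - 0.7282 = 0.2718
The server is idle 27.18% of the time.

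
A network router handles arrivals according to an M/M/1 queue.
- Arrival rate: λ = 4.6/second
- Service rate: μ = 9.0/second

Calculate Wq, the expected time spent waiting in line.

First, compute utilization: ρ = λ/μ = 4.6/9.0 = 0.5111
For M/M/1: Wq = λ/(μ(μ-λ))
Wq = 4.6/(9.0 × (9.0-4.6))
Wq = 4.6/(9.0 × 4.40)
Wq = 0.1162 seconds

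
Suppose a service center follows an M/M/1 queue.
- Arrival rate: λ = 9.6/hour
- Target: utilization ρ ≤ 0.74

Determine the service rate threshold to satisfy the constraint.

ρ = λ/μ, so μ = λ/ρ
μ ≥ 9.6/0.74 = 12.9730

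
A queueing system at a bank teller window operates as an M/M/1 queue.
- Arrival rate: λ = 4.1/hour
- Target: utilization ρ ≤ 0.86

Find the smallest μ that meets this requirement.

ρ = λ/μ, so μ = λ/ρ
μ ≥ 4.1/0.86 = 4.7674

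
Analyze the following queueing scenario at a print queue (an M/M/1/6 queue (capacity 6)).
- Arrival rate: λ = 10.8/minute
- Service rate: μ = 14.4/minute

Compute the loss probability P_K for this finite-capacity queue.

ρ = λ/μ = 10.8/14.4 = 0.7500
P₀ = (1-ρ)/(1-ρ^(K+1)) = (1-0.7500)/(1-0.7500^7) = 0.2500/0.8665 = 0.2885
P_K = P₀×ρ^K = 0.2885 × 0.7500^6 = 0.2885 × 0.1780 = 0.05135
Blocking probability = 5.13%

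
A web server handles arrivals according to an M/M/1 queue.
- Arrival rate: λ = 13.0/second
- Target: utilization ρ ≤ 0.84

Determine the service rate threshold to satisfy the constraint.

ρ = λ/μ, so μ = λ/ρ
μ ≥ 13.0/0.84 = 15.4762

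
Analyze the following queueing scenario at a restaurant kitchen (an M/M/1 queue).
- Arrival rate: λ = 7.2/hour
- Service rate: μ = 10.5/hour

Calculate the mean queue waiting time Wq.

First, compute utilization: ρ = λ/μ = 7.2/10.5 = 0.6857
For M/M/1: Wq = λ/(μ(μ-λ))
Wq = 7.2/(10.5 × (10.5-7.2))
Wq = 7.2/(10.5 × 3.30)
Wq = 0.2078 hours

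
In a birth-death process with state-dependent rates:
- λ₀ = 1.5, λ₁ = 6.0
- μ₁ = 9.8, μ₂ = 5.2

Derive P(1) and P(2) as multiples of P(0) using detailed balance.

Balance equations:
State 0: λ₀P₀ = μ₁P₁ → P₁ = (λ₀/μ₁)P₀ = (1.5/9.8)P₀ = 0.1531P₀
State 1: P₂ = (λ₀λ₁)/(μ₁μ₂)P₀ = (1.5×6.0)/(9.8×5.2)P₀ = 0.1766P₀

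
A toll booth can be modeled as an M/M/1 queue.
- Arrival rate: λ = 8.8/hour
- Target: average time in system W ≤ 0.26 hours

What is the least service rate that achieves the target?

For M/M/1: W = 1/(μ-λ)
Need W ≤ 0.26, so 1/(μ-λ) ≤ 0.26
μ - λ ≥ 1/0.26 = 3.8462
μ ≥ 8.8 + 3.8462 = 12.6462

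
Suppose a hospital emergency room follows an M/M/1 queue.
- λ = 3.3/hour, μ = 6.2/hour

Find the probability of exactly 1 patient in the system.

ρ = λ/μ = 3.3/6.2 = 0.5323
P(n) = (1-ρ)ρⁿ
P(1) = (1-0.5323) × 0.5323^1
P(1) = 0.4677 × 0.5323
P(1) = 0.2490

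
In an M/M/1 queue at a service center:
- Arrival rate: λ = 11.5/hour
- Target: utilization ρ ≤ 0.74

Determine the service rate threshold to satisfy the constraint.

ρ = λ/μ, so μ = λ/ρ
μ ≥ 11.5/0.74 = 15.5405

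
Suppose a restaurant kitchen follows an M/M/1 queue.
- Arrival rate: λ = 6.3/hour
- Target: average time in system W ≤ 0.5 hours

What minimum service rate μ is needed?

For M/M/1: W = 1/(μ-λ)
Need W ≤ 0.5, so 1/(μ-λ) ≤ 0.5
μ - λ ≥ 1/0.5 = 2.0000
μ ≥ 6.3 + 2.0000 = 8.3000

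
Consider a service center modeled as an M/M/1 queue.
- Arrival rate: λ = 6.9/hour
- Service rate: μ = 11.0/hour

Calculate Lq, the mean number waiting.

ρ = λ/μ = 6.9/11.0 = 0.6273
For M/M/1: Lq = λ²/(μ(μ-λ))
Lq = 47.61/(11.0 × 4.10)
Lq = 1.0557 customers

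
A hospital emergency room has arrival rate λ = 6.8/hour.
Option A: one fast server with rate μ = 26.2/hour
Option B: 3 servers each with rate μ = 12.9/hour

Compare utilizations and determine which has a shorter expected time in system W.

Option A: single server μ = 26.2 (M/M/1)
  ρ_A = 6.8/26.2 = 0.2595
  W_A = 1/(μ-λ) = 1/(26.2-6.8) = 1/19.40 = 0.05155

Option B: 3 servers μ = 12.9 (M/M/3)
  ρ_B = λ/(cμ) = 6.8/(3×12.9) = 0.1757
  Offered load a = λ/μ = cρ = 6.8/12.9 = 0.5271
  P₀ = [ Σₙ₌₀^2 aⁿ/n! + a^3/(3!(1-ρ)) ]⁻¹
  Σ = a^0/0! + a^1/1! + a^2/2! = 1.0000 + 0.52713 + 0.13893 = 1.6661
  a^3/(3!(1-ρ)) = 0.1465/(6 × 0.8243) = 0.02962
  P₀ = 1/(1.6661 + 0.02962) = 0.5897
  Lq = P₀·a^3·ρ / (3!(1-ρ)²) = 0.5897 × 0.1465 × 0.1757 / (6 × 0.6795) = 0.003723
  Wq_B = Lq/λ = 0.003723/6.8 = 0.0005475
  W_B = Wq_B + 1/μ = 0.0005475 + 0.07752 = 0.07807

Since W_A = 0.05155 < W_B = 0.07807, Option A (single fast server) has the shorter time in system.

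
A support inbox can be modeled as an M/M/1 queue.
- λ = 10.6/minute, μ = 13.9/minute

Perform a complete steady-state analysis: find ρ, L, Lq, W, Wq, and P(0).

Step 1: ρ = λ/μ = 10.6/13.9 = 0.7626
Step 2: L = λ/(μ-λ) = 10.6/3.30 = 3.2121
Step 3: Lq = λ²/(μ(μ-λ)) = 112.36/(13.9×3.30) = 2.4495
Step 4: W = 1/(μ-λ) = 1/3.30 = 0.30303
Step 5: Wq = λ/(μ(μ-λ)) = 10.6/(13.9×3.30) = 0.2311
Step 6: P(0) = 1-ρ = 0.2374
Verify: L = λW = 10.6×0.30303 = 3.2121 ✔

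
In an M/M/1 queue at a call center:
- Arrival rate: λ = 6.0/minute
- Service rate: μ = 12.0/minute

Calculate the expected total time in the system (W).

First, compute utilization: ρ = λ/μ = 6.0/12.0 = 0.5000
For M/M/1: W = 1/(μ-λ)
W = 1/(12.0-6.0) = 1/6.00
W = 0.1667 minutes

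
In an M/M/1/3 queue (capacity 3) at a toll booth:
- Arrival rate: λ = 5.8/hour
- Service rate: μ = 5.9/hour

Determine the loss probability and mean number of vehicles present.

ρ = λ/μ = 5.8/5.9 = 0.98305
P₀ = (1-ρ)/(1-ρ^(K+1)) = (1-0.98305)/(1-0.98305^4) = 0.01695/0.06610 = 0.2564
P_K = P₀×ρ^K = 0.2564 × 0.98305^3 = 0.2564 × 0.9500 = 0.2436
Blocking probability P_3 = 0.2436 (24.36%)
L = ρ[1 - (K+1)ρ^K + Kρ^(K+1)] / [(1-ρ)(1-ρ^(K+1))]
L = 0.98305 × (1 - 4×0.95000704 + 3×0.93390442) / ((1 - 0.98305) × (1 - 0.93390442)) = 1.4786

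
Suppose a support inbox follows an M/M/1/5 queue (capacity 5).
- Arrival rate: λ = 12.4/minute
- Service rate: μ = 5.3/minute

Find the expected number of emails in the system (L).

ρ = λ/μ = 12.4/5.3 = 2.3396
P₀ = (1-ρ)/(1-ρ^(K+1)) = (1-2.3396)/(1-2.3396^6) = -1.3396/-163.0022 = 0.008218
P_K = P₀×ρ^K = 0.008218 × 2.3396^5 = 0.008218 × 70.0984 = 0.5761
L = ρ[1 - (K+1)ρ^K + Kρ^(K+1)] / [(1-ρ)(1-ρ^(K+1))]
L = 2.3396 × (1 - 6×70.0984 + 5×164.0022) / ((1 - 2.3396) × (1 - 164.0022)) = 4.2903 emails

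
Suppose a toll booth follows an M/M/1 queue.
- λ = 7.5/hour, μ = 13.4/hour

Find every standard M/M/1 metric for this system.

Step 1: ρ = λ/μ = 7.5/13.4 = 0.5597
Step 2: L = λ/(μ-λ) = 7.5/5.90 = 1.2712
Step 3: Lq = λ²/(μ(μ-λ)) = 56.25/(13.4×5.90) = 0.7115
Step 4: W = 1/(μ-λ) = 1/5.90 = 0.1695
Step 5: Wq = λ/(μ(μ-λ)) = 7.5/(13.4×5.90) = 0.09486
Step 6: P(0) = 1-ρ = 0.4403
Verify: L = λW = 7.5×0.1695 = 1.2712 ✔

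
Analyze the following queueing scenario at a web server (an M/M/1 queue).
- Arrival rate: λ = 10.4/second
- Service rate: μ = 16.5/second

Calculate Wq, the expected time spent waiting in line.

First, compute utilization: ρ = λ/μ = 10.4/16.5 = 0.6303
For M/M/1: Wq = λ/(μ(μ-λ))
Wq = 10.4/(16.5 × (16.5-10.4))
Wq = 10.4/(16.5 × 6.10)
Wq = 0.1033 seconds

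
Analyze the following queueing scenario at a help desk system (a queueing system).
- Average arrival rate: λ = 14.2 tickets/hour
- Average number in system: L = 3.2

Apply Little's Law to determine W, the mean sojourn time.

Little's Law: L = λW, so W = L/λ
W = 3.2/14.2 = 0.2254 hours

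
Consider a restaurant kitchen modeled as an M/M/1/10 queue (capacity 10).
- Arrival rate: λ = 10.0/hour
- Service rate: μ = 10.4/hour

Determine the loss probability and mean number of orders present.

ρ = λ/μ = 10.0/10.4 = 0.96154
P₀ = (1-ρ)/(1-ρ^(K+1)) = (1-0.96154)/(1-0.96154^11) = 0.03846/0.3504 = 0.1098
P_K = P₀×ρ^K = 0.10976 × 0.96154^10 = 0.10976 × 0.67557 = 0.07415
Blocking probability P_10 = 0.07415 (7.41%)
L = ρ[1 - (K+1)ρ^K + Kρ^(K+1)] / [(1-ρ)(1-ρ^(K+1))]
L = 0.96154 × (1 - 11×0.6755750 + 10×0.6495924) / ((1 - 0.96154) × (1 - 0.6495924)) = 4.6090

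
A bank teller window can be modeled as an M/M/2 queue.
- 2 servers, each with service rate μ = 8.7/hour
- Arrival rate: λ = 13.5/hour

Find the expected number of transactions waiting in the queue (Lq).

Traffic intensity: ρ = λ/(cμ) = 13.5/(2×8.7) = 0.7759
Since ρ = 0.7759 < 1, system is stable.
Offered load a = λ/μ = cρ = 13.5/8.7 = 1.5517
P₀ = [ Σₙ₌₀^1 aⁿ/n! + a^2/(2!(1-ρ)) ]⁻¹
Σ = a^0/0! + a^1/1! = 1.0000 + 1.5517 = 2.5517
a^2/(2!(1-ρ)) = 2.40785/(2 × 0.224138) = 5.3714
P₀ = 1/(2.5517 + 5.3714) = 0.1262
Lq = P₀·a^2·ρ / (2!(1-ρ)²) = 0.126214 × 2.40785 × 0.775862 / (2 × 0.0502378) = 2.3467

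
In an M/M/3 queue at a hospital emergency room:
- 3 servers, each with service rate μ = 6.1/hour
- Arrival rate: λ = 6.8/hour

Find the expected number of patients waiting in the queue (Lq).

Traffic intensity: ρ = λ/(cμ) = 6.8/(3×6.1) = 0.3716
Since ρ = 0.3716 < 1, system is stable.
Offered load a = λ/μ = cρ = 6.8/6.1 = 1.1148
P₀ = [ Σₙ₌₀^2 aⁿ/n! + a^3/(3!(1-ρ)) ]⁻¹
Σ = a^0/0! + a^1/1! + a^2/2! = 1.0000 + 1.1148 + 0.6213 = 2.7361
a^3/(3!(1-ρ)) = 1.3853/(6 × 0.6284) = 0.3674
P₀ = 1/(2.7361 + 0.3674) = 0.3222
Lq = P₀·a^3·ρ / (3!(1-ρ)²) = 0.3222 × 1.3853 × 0.3716 / (6 × 0.3949) = 0.07000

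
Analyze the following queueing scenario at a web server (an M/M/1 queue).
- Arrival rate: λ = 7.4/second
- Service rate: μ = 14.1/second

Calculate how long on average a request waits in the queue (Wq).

First, compute utilization: ρ = λ/μ = 7.4/14.1 = 0.5248
For M/M/1: Wq = λ/(μ(μ-λ))
Wq = 7.4/(14.1 × (14.1-7.4))
Wq = 7.4/(14.1 × 6.70)
Wq = 0.07833 seconds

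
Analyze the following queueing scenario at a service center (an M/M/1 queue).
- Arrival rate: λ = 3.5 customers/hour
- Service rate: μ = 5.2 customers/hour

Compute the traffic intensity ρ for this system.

Server utilization: ρ = λ/μ
ρ = 3.5/5.2 = 0.6731
The server is busy 67.31% of the time.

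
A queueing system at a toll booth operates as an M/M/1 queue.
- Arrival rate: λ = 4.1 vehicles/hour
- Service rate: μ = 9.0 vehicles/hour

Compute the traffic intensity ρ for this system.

Server utilization: ρ = λ/μ
ρ = 4.1/9.0 = 0.4556
The server is busy 45.56% of the time.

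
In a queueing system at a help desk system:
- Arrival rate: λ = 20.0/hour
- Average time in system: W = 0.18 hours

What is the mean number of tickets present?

Little's Law: L = λW
L = 20.0 × 0.18 = 3.6000 tickets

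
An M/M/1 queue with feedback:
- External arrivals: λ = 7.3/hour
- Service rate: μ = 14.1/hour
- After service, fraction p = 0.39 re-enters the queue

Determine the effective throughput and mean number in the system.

Effective arrival rate: λ_eff = λ/(1-p) = 7.3/(1-0.39) = 7.3/0.61 = 11.9672
ρ = λ_eff/μ = 11.9672/14.1 = 0.84874
L = ρ/(1-ρ) = 0.84874/(1-0.84874) = 5.6111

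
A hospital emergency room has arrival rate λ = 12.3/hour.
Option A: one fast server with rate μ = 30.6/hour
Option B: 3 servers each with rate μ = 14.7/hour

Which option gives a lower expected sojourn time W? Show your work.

Option A: single server μ = 30.6 (M/M/1)
  ρ_A = 12.3/30.6 = 0.4020
  W_A = 1/(μ-λ) = 1/(30.6-12.3) = 1/18.30 = 0.05464

Option B: 3 servers μ = 14.7 (M/M/3)
  ρ_B = λ/(cμ) = 12.3/(3×14.7) = 0.2789
  Offered load a = λ/μ = cρ = 12.3/14.7 = 0.8367
  P₀ = [ Σₙ₌₀^2 aⁿ/n! + a^3/(3!(1-ρ)) ]⁻¹
  Σ = a^0/0! + a^1/1! + a^2/2! = 1.0000 + 0.8367 + 0.3501 = 2.1868
  a^3/(3!(1-ρ)) = 0.5858/(6 × 0.7211) = 0.1354
  P₀ = 1/(2.1868 + 0.1354) = 0.4306
  Lq = P₀·a^3·ρ / (3!(1-ρ)²) = 0.4306 × 0.5858 × 0.2789 / (6 × 0.5200) = 0.02255
  Wq_B = Lq/λ = 0.022553/12.3 = 0.001834
  W_B = Wq_B + 1/μ = 0.001834 + 0.06803 = 0.06986

Since W_A = 0.05464 < W_B = 0.06986, Option A (single fast server) has the shorter time in system.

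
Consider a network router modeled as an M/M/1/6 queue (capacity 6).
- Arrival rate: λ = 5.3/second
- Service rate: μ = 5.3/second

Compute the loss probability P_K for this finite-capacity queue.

ρ = λ/μ = 5.3/5.3 = 1 exactly.
With ρ = 1 the usual (1-ρ)/(1-ρ^(K+1)) form is 0/0; instead every state 0..K is equally likely.
P₀ = 1/(K+1) = 1/7 = 0.1429
P_K = P₀×ρ^K = P₀ = 0.1429
Blocking probability = 14.29%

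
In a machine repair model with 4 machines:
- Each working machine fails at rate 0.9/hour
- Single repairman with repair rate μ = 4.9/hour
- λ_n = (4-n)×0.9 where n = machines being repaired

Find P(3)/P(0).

P(3)/P(0) = ∏_{i=0}^{3-1} λ_i/μ_{i+1}
= (4-0)×0.9/4.9 × (4-1)×0.9/4.9 × (4-2)×0.9/4.9
= 0.1487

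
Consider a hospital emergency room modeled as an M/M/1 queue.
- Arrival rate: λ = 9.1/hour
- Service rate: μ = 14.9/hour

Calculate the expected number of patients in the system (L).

ρ = λ/μ = 9.1/14.9 = 0.6107
For M/M/1: L = λ/(μ-λ)
L = 9.1/(14.9-9.1) = 9.1/5.80
L = 1.5690 patients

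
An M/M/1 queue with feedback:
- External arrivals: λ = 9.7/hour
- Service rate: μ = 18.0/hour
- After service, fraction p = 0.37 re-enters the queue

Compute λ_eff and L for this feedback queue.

Effective arrival rate: λ_eff = λ/(1-p) = 9.7/(1-0.37) = 9.7/0.63 = 15.39683
ρ = λ_eff/μ = 15.39683/18.0 = 0.855379
L = ρ/(1-ρ) = 0.855379/(1-0.855379) = 5.9146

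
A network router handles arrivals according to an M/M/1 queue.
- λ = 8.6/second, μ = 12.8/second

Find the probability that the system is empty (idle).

ρ = λ/μ = 8.6/12.8 = 0.6719
P(0) = 1 - ρ = 1 - 0.6719 = 0.3281
The server is idle 32.81% of the time.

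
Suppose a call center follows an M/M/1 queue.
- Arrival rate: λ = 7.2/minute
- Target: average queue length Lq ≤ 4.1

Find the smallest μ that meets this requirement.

For M/M/1: Lq = λ²/(μ(μ-λ))
Need Lq ≤ 4.1, i.e. μ(μ-λ) ≥ λ²/4.1
μ² - 7.2μ - 51.84/4.1 ≥ 0  →  μ² - 7.2μ - 12.6439 ≥ 0
Quadratic formula (positive root): μ = [λ + √(λ² + 4×12.6439)]/2
Discriminant: 51.84 + 4×12.6439 = 102.4156, √102.4156 = 10.12006
μ ≥ (7.2 + 10.12006)/2 = 8.6600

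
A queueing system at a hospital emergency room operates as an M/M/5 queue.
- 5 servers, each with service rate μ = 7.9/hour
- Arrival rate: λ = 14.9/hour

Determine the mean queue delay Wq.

Traffic intensity: ρ = λ/(cμ) = 14.9/(5×7.9) = 0.3772
Since ρ = 0.3772 < 1, system is stable.
Offered load a = λ/μ = cρ = 14.9/7.9 = 1.8861
P₀ = [ Σₙ₌₀^4 aⁿ/n! + a^5/(5!(1-ρ)) ]⁻¹
Σ = a^0/0! + a^1/1! + a^2/2! + a^3/3! + a^4/4! = 1.0000 + 1.8861 + 1.7786 + 1.1182 + 0.5273 = 6.3102
a^5/(5!(1-ρ)) = 23.8669/(120 × 0.62278) = 0.3194
P₀ = 1/(6.3102 + 0.3194) = 0.1508
Lq = P₀·a^5·ρ / (5!(1-ρ)²) = 0.15084 × 23.8669 × 0.37722 / (120 × 0.38786) = 0.02918
Wq = Lq/λ = 0.02918/14.9 = 0.001958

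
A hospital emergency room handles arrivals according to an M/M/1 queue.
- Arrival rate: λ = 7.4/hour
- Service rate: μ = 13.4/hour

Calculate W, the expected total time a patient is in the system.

First, compute utilization: ρ = λ/μ = 7.4/13.4 = 0.5522
For M/M/1: W = 1/(μ-λ)
W = 1/(13.4-7.4) = 1/6.00
W = 0.1667 hours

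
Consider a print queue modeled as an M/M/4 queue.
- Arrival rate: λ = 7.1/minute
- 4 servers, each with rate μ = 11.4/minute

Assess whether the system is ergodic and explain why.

Stability requires ρ = λ/(cμ) < 1
ρ = 7.1/(4 × 11.4) = 7.1/45.60 = 0.1557
Since 0.1557 < 1, the system is STABLE.
The servers are busy 15.57% of the time.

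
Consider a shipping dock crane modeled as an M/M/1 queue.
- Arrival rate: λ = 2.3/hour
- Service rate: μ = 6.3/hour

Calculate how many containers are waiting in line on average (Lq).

ρ = λ/μ = 2.3/6.3 = 0.3651
For M/M/1: Lq = λ²/(μ(μ-λ))
Lq = 5.29/(6.3 × 4.00)
Lq = 0.2099 containers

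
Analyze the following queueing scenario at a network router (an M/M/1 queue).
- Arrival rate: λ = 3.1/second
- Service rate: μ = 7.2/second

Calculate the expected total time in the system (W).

First, compute utilization: ρ = λ/μ = 3.1/7.2 = 0.4306
For M/M/1: W = 1/(μ-λ)
W = 1/(7.2-3.1) = 1/4.10
W = 0.2439 seconds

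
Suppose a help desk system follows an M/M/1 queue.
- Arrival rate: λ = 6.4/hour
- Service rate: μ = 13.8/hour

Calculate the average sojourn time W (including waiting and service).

First, compute utilization: ρ = λ/μ = 6.4/13.8 = 0.4638
For M/M/1: W = 1/(μ-λ)
W = 1/(13.8-6.4) = 1/7.40
W = 0.1351 hours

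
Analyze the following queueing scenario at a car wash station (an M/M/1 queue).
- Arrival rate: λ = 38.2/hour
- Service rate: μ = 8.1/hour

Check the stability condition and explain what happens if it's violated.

Stability requires ρ = λ/(cμ) < 1
ρ = 38.2/(1 × 8.1) = 38.2/8.10 = 4.7160
Since 4.7160 ≥ 1, the system is UNSTABLE.
Queue grows without bound. Need μ > λ = 38.2.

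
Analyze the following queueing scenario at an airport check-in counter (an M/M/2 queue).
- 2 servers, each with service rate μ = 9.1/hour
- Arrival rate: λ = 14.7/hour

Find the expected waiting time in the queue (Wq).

Traffic intensity: ρ = λ/(cμ) = 14.7/(2×9.1) = 0.8077
Since ρ = 0.8077 < 1, system is stable.
Offered load a = λ/μ = cρ = 14.7/9.1 = 1.6154
P₀ = [ Σₙ₌₀^1 aⁿ/n! + a^2/(2!(1-ρ)) ]⁻¹
Σ = a^0/0! + a^1/1! = 1.0000 + 1.6154 = 2.6154
a^2/(2!(1-ρ)) = 2.6095/(2 × 0.19231) = 6.7846
P₀ = 1/(2.6154 + 6.7846) = 0.1064
Lq = P₀·a^2·ρ / (2!(1-ρ)²) = 0.10638 × 2.6095 × 0.80769 / (2 × 0.036982) = 3.0314
Wq = Lq/λ = 3.0314/14.7 = 0.2062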